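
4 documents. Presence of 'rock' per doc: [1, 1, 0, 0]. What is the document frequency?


Checking each document for 'rock':
Doc 1: present
Doc 2: present
Doc 3: absent
Doc 4: absent
df = sum of presences = 1 + 1 + 0 + 0 = 2

2


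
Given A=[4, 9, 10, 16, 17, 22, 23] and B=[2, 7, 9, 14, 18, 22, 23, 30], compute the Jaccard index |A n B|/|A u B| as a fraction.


A intersect B = [9, 22, 23]
|A intersect B| = 3
A union B = [2, 4, 7, 9, 10, 14, 16, 17, 18, 22, 23, 30]
|A union B| = 12
Jaccard = 3/12 = 1/4

1/4


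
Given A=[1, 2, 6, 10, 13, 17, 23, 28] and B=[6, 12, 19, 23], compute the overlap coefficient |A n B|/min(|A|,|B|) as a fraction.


A intersect B = [6, 23]
|A intersect B| = 2
min(|A|, |B|) = min(8, 4) = 4
Overlap = 2 / 4 = 1/2

1/2


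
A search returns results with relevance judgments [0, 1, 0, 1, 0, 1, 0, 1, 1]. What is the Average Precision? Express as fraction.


Computing P@k for each relevant position:
Position 1: not relevant
Position 2: relevant, P@2 = 1/2 = 1/2
Position 3: not relevant
Position 4: relevant, P@4 = 2/4 = 1/2
Position 5: not relevant
Position 6: relevant, P@6 = 3/6 = 1/2
Position 7: not relevant
Position 8: relevant, P@8 = 4/8 = 1/2
Position 9: relevant, P@9 = 5/9 = 5/9
Sum of P@k = 1/2 + 1/2 + 1/2 + 1/2 + 5/9 = 23/9
AP = 23/9 / 5 = 23/45

23/45


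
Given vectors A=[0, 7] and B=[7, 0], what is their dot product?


Dot product = sum of element-wise products
A[0]*B[0] = 0*7 = 0
A[1]*B[1] = 7*0 = 0
Sum = 0 + 0 = 0

0


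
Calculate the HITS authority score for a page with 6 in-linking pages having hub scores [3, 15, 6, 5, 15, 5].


Authority = sum of hub scores of in-linkers
In-link 1: hub score = 3
In-link 2: hub score = 15
In-link 3: hub score = 6
In-link 4: hub score = 5
In-link 5: hub score = 15
In-link 6: hub score = 5
Authority = 3 + 15 + 6 + 5 + 15 + 5 = 49

49


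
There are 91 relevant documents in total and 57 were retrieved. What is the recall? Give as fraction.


Recall = retrieved_relevant / total_relevant
= 57 / 91
= 57 / (57 + 34)
= 57/91

57/91


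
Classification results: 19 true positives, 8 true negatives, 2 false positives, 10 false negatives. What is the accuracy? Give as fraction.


Accuracy = (TP + TN) / (TP + TN + FP + FN)
TP + TN = 19 + 8 = 27
Total = 19 + 8 + 2 + 10 = 39
Accuracy = 27 / 39 = 9/13

9/13


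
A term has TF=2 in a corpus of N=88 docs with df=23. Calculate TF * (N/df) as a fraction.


TF * (N/df)
= 2 * (88/23)
= 2 * 88/23
= 176/23

176/23


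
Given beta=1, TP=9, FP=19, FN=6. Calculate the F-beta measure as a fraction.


P = TP/(TP+FP) = 9/28 = 9/28
R = TP/(TP+FN) = 9/15 = 3/5
beta^2 = 1^2 = 1
(1 + beta^2) = 2
Numerator = (1+beta^2)*P*R = 27/70
Denominator = beta^2*P + R = 9/28 + 3/5 = 129/140
F_beta = 18/43

18/43


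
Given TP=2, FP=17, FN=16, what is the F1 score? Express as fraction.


F1 = 2 * P * R / (P + R)
P = TP/(TP+FP) = 2/19 = 2/19
R = TP/(TP+FN) = 2/18 = 1/9
2 * P * R = 2 * 2/19 * 1/9 = 4/171
P + R = 2/19 + 1/9 = 37/171
F1 = 4/171 / 37/171 = 4/37

4/37


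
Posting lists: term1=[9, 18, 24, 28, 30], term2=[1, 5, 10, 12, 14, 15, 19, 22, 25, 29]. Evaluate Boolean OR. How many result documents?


Boolean OR: find union of posting lists
term1 docs: [9, 18, 24, 28, 30]
term2 docs: [1, 5, 10, 12, 14, 15, 19, 22, 25, 29]
Union: [1, 5, 9, 10, 12, 14, 15, 18, 19, 22, 24, 25, 28, 29, 30]
|union| = 15

15


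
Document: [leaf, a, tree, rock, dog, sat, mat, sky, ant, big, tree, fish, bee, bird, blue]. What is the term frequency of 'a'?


Document has 15 words
Scanning for 'a':
Found at positions: [1]
Count = 1

1


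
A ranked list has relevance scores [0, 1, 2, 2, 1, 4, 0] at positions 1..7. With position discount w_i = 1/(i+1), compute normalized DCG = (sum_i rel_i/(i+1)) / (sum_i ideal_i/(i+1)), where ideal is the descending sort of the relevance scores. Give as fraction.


Position discount weights w_i = 1/(i+1) for i=1..7:
Weights = [1/2, 1/3, 1/4, 1/5, 1/6, 1/7, 1/8]
Actual relevance: [0, 1, 2, 2, 1, 4, 0]
DCG = 0/2 + 1/3 + 2/4 + 2/5 + 1/6 + 4/7 + 0/8 = 69/35
Ideal relevance (sorted desc): [4, 2, 2, 1, 1, 0, 0]
Ideal DCG = 4/2 + 2/3 + 2/4 + 1/5 + 1/6 + 0/7 + 0/8 = 53/15
nDCG = DCG / ideal_DCG = 69/35 / 53/15 = 207/371

207/371


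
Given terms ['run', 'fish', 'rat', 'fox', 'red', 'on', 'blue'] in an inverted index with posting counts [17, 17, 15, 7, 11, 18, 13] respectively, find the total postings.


Summing posting list sizes:
'run': 17 postings
'fish': 17 postings
'rat': 15 postings
'fox': 7 postings
'red': 11 postings
'on': 18 postings
'blue': 13 postings
Total = 17 + 17 + 15 + 7 + 11 + 18 + 13 = 98

98


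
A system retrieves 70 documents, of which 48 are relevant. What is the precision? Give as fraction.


Precision = relevant_retrieved / total_retrieved
= 48 / 70
= 48 / (48 + 22)
= 24/35

24/35


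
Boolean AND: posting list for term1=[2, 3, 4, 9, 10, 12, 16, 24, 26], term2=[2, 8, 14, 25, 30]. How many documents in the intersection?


Boolean AND: find intersection of posting lists
term1 docs: [2, 3, 4, 9, 10, 12, 16, 24, 26]
term2 docs: [2, 8, 14, 25, 30]
Intersection: [2]
|intersection| = 1

1


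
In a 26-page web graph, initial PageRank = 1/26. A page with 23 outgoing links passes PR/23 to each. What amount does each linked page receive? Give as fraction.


Initial PR = 1/26 = 1/26
Outlinks = 23
Contribution per link = PR / outlinks
= 1/26 / 23
= 1/598

1/598


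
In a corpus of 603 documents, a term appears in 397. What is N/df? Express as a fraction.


IDF ratio = N / df
= 603 / 397
= 603/397

603/397


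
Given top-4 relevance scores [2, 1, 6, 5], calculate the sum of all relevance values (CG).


Cumulative Gain = sum of relevance scores
Position 1: rel=2, running sum=2
Position 2: rel=1, running sum=3
Position 3: rel=6, running sum=9
Position 4: rel=5, running sum=14
CG = 14

14


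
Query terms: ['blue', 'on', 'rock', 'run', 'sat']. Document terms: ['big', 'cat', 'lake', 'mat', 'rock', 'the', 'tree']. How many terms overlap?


Query terms: ['blue', 'on', 'rock', 'run', 'sat']
Document terms: ['big', 'cat', 'lake', 'mat', 'rock', 'the', 'tree']
Common terms: ['rock']
Overlap count = 1

1


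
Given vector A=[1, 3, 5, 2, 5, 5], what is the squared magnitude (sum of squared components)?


|A|^2 = sum of squared components
A[0]^2 = 1^2 = 1
A[1]^2 = 3^2 = 9
A[2]^2 = 5^2 = 25
A[3]^2 = 2^2 = 4
A[4]^2 = 5^2 = 25
A[5]^2 = 5^2 = 25
Sum = 1 + 9 + 25 + 4 + 25 + 25 = 89

89


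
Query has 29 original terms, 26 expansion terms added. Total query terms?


Original terms: 29
Expansion terms: 26
Total = 29 + 26 = 55

55


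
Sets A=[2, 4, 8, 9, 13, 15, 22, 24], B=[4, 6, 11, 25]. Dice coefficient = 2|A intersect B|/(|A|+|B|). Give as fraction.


A intersect B = [4]
|A intersect B| = 1
|A| = 8, |B| = 4
Dice = 2*1 / (8+4)
= 2 / 12 = 1/6

1/6


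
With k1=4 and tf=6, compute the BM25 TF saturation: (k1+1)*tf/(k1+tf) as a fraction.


BM25 TF component = (k1+1)*tf / (k1+tf)
k1 = 4, tf = 6
Numerator = (4+1)*6 = 30
Denominator = 4 + 6 = 10
= 30/10 = 3

3


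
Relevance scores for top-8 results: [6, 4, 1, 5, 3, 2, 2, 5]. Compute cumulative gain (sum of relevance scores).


Cumulative Gain = sum of relevance scores
Position 1: rel=6, running sum=6
Position 2: rel=4, running sum=10
Position 3: rel=1, running sum=11
Position 4: rel=5, running sum=16
Position 5: rel=3, running sum=19
Position 6: rel=2, running sum=21
Position 7: rel=2, running sum=23
Position 8: rel=5, running sum=28
CG = 28

28


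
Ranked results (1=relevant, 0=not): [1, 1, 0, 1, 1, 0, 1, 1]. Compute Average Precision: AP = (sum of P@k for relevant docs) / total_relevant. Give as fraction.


Computing P@k for each relevant position:
Position 1: relevant, P@1 = 1/1 = 1
Position 2: relevant, P@2 = 2/2 = 1
Position 3: not relevant
Position 4: relevant, P@4 = 3/4 = 3/4
Position 5: relevant, P@5 = 4/5 = 4/5
Position 6: not relevant
Position 7: relevant, P@7 = 5/7 = 5/7
Position 8: relevant, P@8 = 6/8 = 3/4
Sum of P@k = 1 + 1 + 3/4 + 4/5 + 5/7 + 3/4 = 351/70
AP = 351/70 / 6 = 117/140

117/140


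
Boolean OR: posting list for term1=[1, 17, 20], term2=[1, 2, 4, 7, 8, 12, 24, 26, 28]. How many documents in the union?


Boolean OR: find union of posting lists
term1 docs: [1, 17, 20]
term2 docs: [1, 2, 4, 7, 8, 12, 24, 26, 28]
Union: [1, 2, 4, 7, 8, 12, 17, 20, 24, 26, 28]
|union| = 11

11


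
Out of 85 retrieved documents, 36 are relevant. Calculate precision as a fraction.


Precision = relevant_retrieved / total_retrieved
= 36 / 85
= 36 / (36 + 49)
= 36/85

36/85


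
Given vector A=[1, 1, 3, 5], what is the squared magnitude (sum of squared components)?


|A|^2 = sum of squared components
A[0]^2 = 1^2 = 1
A[1]^2 = 1^2 = 1
A[2]^2 = 3^2 = 9
A[3]^2 = 5^2 = 25
Sum = 1 + 1 + 9 + 25 = 36

36


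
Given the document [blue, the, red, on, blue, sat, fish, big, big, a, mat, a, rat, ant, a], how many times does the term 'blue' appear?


Document has 15 words
Scanning for 'blue':
Found at positions: [0, 4]
Count = 2

2


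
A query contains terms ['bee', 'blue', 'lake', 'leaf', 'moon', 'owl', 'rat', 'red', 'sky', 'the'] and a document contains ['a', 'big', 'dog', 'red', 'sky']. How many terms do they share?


Query terms: ['bee', 'blue', 'lake', 'leaf', 'moon', 'owl', 'rat', 'red', 'sky', 'the']
Document terms: ['a', 'big', 'dog', 'red', 'sky']
Common terms: ['red', 'sky']
Overlap count = 2

2


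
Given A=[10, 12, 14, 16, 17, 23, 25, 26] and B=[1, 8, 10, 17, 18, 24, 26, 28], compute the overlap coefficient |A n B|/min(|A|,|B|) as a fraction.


A intersect B = [10, 17, 26]
|A intersect B| = 3
min(|A|, |B|) = min(8, 8) = 8
Overlap = 3 / 8 = 3/8

3/8


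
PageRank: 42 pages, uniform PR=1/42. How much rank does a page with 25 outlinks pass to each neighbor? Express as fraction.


Initial PR = 1/42 = 1/42
Outlinks = 25
Contribution per link = PR / outlinks
= 1/42 / 25
= 1/1050

1/1050


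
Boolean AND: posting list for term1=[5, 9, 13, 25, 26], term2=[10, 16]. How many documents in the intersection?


Boolean AND: find intersection of posting lists
term1 docs: [5, 9, 13, 25, 26]
term2 docs: [10, 16]
Intersection: []
|intersection| = 0

0


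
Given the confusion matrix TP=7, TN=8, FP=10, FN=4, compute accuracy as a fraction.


Accuracy = (TP + TN) / (TP + TN + FP + FN)
TP + TN = 7 + 8 = 15
Total = 7 + 8 + 10 + 4 = 29
Accuracy = 15 / 29 = 15/29

15/29


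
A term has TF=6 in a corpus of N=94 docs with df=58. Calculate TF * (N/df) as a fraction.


TF * (N/df)
= 6 * (94/58)
= 6 * 47/29
= 282/29

282/29


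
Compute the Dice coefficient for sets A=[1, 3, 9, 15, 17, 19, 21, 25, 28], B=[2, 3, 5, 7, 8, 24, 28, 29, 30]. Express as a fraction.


A intersect B = [3, 28]
|A intersect B| = 2
|A| = 9, |B| = 9
Dice = 2*2 / (9+9)
= 4 / 18 = 2/9

2/9


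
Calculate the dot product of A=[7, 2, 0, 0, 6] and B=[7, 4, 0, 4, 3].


Dot product = sum of element-wise products
A[0]*B[0] = 7*7 = 49
A[1]*B[1] = 2*4 = 8
A[2]*B[2] = 0*0 = 0
A[3]*B[3] = 0*4 = 0
A[4]*B[4] = 6*3 = 18
Sum = 49 + 8 + 0 + 0 + 18 = 75

75


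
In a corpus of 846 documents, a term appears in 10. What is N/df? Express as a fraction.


IDF ratio = N / df
= 846 / 10
= 423/5

423/5


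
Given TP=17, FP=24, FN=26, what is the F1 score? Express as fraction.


F1 = 2 * P * R / (P + R)
P = TP/(TP+FP) = 17/41 = 17/41
R = TP/(TP+FN) = 17/43 = 17/43
2 * P * R = 2 * 17/41 * 17/43 = 578/1763
P + R = 17/41 + 17/43 = 1428/1763
F1 = 578/1763 / 1428/1763 = 17/42

17/42


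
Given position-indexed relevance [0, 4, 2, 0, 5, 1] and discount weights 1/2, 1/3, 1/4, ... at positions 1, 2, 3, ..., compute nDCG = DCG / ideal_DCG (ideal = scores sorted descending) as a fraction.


Position discount weights w_i = 1/(i+1) for i=1..6:
Weights = [1/2, 1/3, 1/4, 1/5, 1/6, 1/7]
Actual relevance: [0, 4, 2, 0, 5, 1]
DCG = 0/2 + 4/3 + 2/4 + 0/5 + 5/6 + 1/7 = 59/21
Ideal relevance (sorted desc): [5, 4, 2, 1, 0, 0]
Ideal DCG = 5/2 + 4/3 + 2/4 + 1/5 + 0/6 + 0/7 = 68/15
nDCG = DCG / ideal_DCG = 59/21 / 68/15 = 295/476

295/476


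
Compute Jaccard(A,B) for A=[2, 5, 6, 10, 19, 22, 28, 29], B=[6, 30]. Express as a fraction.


A intersect B = [6]
|A intersect B| = 1
A union B = [2, 5, 6, 10, 19, 22, 28, 29, 30]
|A union B| = 9
Jaccard = 1/9 = 1/9

1/9


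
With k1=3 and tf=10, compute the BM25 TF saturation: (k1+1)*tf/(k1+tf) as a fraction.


BM25 TF component = (k1+1)*tf / (k1+tf)
k1 = 3, tf = 10
Numerator = (3+1)*10 = 40
Denominator = 3 + 10 = 13
= 40/13 = 40/13

40/13


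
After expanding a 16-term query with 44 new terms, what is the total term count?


Original terms: 16
Expansion terms: 44
Total = 16 + 44 = 60

60


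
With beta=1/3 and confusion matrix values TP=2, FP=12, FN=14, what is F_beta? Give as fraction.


P = TP/(TP+FP) = 2/14 = 1/7
R = TP/(TP+FN) = 2/16 = 1/8
beta^2 = 1/3^2 = 1/9
(1 + beta^2) = 10/9
Numerator = (1+beta^2)*P*R = 5/252
Denominator = beta^2*P + R = 1/63 + 1/8 = 71/504
F_beta = 10/71

10/71


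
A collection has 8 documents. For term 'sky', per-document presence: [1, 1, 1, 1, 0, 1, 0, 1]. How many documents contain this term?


Checking each document for 'sky':
Doc 1: present
Doc 2: present
Doc 3: present
Doc 4: present
Doc 5: absent
Doc 6: present
Doc 7: absent
Doc 8: present
df = sum of presences = 1 + 1 + 1 + 1 + 0 + 1 + 0 + 1 = 6

6


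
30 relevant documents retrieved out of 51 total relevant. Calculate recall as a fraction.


Recall = retrieved_relevant / total_relevant
= 30 / 51
= 30 / (30 + 21)
= 10/17

10/17


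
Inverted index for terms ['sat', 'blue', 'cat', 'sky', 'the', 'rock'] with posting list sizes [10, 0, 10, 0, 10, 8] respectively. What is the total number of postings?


Summing posting list sizes:
'sat': 10 postings
'blue': 0 postings
'cat': 10 postings
'sky': 0 postings
'the': 10 postings
'rock': 8 postings
Total = 10 + 0 + 10 + 0 + 10 + 8 = 38

38


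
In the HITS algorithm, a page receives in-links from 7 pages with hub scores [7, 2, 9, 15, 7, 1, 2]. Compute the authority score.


Authority = sum of hub scores of in-linkers
In-link 1: hub score = 7
In-link 2: hub score = 2
In-link 3: hub score = 9
In-link 4: hub score = 15
In-link 5: hub score = 7
In-link 6: hub score = 1
In-link 7: hub score = 2
Authority = 7 + 2 + 9 + 15 + 7 + 1 + 2 = 43

43


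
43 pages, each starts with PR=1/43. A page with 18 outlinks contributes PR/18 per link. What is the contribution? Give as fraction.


Initial PR = 1/43 = 1/43
Outlinks = 18
Contribution per link = PR / outlinks
= 1/43 / 18
= 1/774

1/774


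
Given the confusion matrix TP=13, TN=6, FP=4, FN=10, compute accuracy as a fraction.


Accuracy = (TP + TN) / (TP + TN + FP + FN)
TP + TN = 13 + 6 = 19
Total = 13 + 6 + 4 + 10 = 33
Accuracy = 19 / 33 = 19/33

19/33


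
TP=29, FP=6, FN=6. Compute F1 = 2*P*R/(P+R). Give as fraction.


F1 = 2 * P * R / (P + R)
P = TP/(TP+FP) = 29/35 = 29/35
R = TP/(TP+FN) = 29/35 = 29/35
2 * P * R = 2 * 29/35 * 29/35 = 1682/1225
P + R = 29/35 + 29/35 = 58/35
F1 = 1682/1225 / 58/35 = 29/35

29/35


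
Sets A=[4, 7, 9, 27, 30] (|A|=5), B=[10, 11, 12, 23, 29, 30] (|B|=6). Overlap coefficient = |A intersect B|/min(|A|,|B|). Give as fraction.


A intersect B = [30]
|A intersect B| = 1
min(|A|, |B|) = min(5, 6) = 5
Overlap = 1 / 5 = 1/5

1/5


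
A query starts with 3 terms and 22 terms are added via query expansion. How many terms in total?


Original terms: 3
Expansion terms: 22
Total = 3 + 22 = 25

25


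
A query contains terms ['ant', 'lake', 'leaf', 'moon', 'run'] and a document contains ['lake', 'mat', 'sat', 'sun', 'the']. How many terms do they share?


Query terms: ['ant', 'lake', 'leaf', 'moon', 'run']
Document terms: ['lake', 'mat', 'sat', 'sun', 'the']
Common terms: ['lake']
Overlap count = 1

1


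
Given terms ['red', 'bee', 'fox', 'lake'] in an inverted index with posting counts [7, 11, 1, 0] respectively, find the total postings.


Summing posting list sizes:
'red': 7 postings
'bee': 11 postings
'fox': 1 postings
'lake': 0 postings
Total = 7 + 11 + 1 + 0 = 19

19


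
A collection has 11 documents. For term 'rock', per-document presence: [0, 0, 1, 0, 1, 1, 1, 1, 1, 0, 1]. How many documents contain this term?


Checking each document for 'rock':
Doc 1: absent
Doc 2: absent
Doc 3: present
Doc 4: absent
Doc 5: present
Doc 6: present
Doc 7: present
Doc 8: present
Doc 9: present
Doc 10: absent
Doc 11: present
df = sum of presences = 0 + 0 + 1 + 0 + 1 + 1 + 1 + 1 + 1 + 0 + 1 = 7

7


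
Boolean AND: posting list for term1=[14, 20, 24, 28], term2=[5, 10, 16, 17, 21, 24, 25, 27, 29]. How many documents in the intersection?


Boolean AND: find intersection of posting lists
term1 docs: [14, 20, 24, 28]
term2 docs: [5, 10, 16, 17, 21, 24, 25, 27, 29]
Intersection: [24]
|intersection| = 1

1


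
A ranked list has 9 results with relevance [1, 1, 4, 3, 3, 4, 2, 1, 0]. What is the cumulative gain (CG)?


Cumulative Gain = sum of relevance scores
Position 1: rel=1, running sum=1
Position 2: rel=1, running sum=2
Position 3: rel=4, running sum=6
Position 4: rel=3, running sum=9
Position 5: rel=3, running sum=12
Position 6: rel=4, running sum=16
Position 7: rel=2, running sum=18
Position 8: rel=1, running sum=19
Position 9: rel=0, running sum=19
CG = 19

19


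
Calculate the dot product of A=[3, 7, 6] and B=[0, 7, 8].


Dot product = sum of element-wise products
A[0]*B[0] = 3*0 = 0
A[1]*B[1] = 7*7 = 49
A[2]*B[2] = 6*8 = 48
Sum = 0 + 49 + 48 = 97

97


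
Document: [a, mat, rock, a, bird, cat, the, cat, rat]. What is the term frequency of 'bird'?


Document has 9 words
Scanning for 'bird':
Found at positions: [4]
Count = 1

1


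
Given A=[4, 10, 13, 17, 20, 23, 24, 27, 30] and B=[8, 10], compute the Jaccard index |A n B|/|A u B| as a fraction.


A intersect B = [10]
|A intersect B| = 1
A union B = [4, 8, 10, 13, 17, 20, 23, 24, 27, 30]
|A union B| = 10
Jaccard = 1/10 = 1/10

1/10


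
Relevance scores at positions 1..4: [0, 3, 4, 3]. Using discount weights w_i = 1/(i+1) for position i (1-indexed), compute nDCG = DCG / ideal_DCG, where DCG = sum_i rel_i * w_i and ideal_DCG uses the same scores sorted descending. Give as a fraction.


Position discount weights w_i = 1/(i+1) for i=1..4:
Weights = [1/2, 1/3, 1/4, 1/5]
Actual relevance: [0, 3, 4, 3]
DCG = 0/2 + 3/3 + 4/4 + 3/5 = 13/5
Ideal relevance (sorted desc): [4, 3, 3, 0]
Ideal DCG = 4/2 + 3/3 + 3/4 + 0/5 = 15/4
nDCG = DCG / ideal_DCG = 13/5 / 15/4 = 52/75

52/75


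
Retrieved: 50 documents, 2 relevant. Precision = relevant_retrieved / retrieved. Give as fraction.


Precision = relevant_retrieved / total_retrieved
= 2 / 50
= 2 / (2 + 48)
= 1/25

1/25


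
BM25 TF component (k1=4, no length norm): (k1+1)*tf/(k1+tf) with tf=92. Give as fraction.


BM25 TF component = (k1+1)*tf / (k1+tf)
k1 = 4, tf = 92
Numerator = (4+1)*92 = 460
Denominator = 4 + 92 = 96
= 460/96 = 115/24

115/24


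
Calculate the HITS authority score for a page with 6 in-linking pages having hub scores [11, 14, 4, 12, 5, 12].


Authority = sum of hub scores of in-linkers
In-link 1: hub score = 11
In-link 2: hub score = 14
In-link 3: hub score = 4
In-link 4: hub score = 12
In-link 5: hub score = 5
In-link 6: hub score = 12
Authority = 11 + 14 + 4 + 12 + 5 + 12 = 58

58


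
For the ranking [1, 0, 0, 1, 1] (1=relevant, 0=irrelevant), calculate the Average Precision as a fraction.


Computing P@k for each relevant position:
Position 1: relevant, P@1 = 1/1 = 1
Position 2: not relevant
Position 3: not relevant
Position 4: relevant, P@4 = 2/4 = 1/2
Position 5: relevant, P@5 = 3/5 = 3/5
Sum of P@k = 1 + 1/2 + 3/5 = 21/10
AP = 21/10 / 3 = 7/10

7/10


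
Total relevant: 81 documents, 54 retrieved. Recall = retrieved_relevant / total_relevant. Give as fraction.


Recall = retrieved_relevant / total_relevant
= 54 / 81
= 54 / (54 + 27)
= 2/3

2/3


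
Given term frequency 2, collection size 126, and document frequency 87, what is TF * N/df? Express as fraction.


TF * (N/df)
= 2 * (126/87)
= 2 * 42/29
= 84/29

84/29


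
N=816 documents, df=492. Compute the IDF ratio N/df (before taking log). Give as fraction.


IDF ratio = N / df
= 816 / 492
= 68/41

68/41


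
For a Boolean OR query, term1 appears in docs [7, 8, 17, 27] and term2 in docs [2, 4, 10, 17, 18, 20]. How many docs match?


Boolean OR: find union of posting lists
term1 docs: [7, 8, 17, 27]
term2 docs: [2, 4, 10, 17, 18, 20]
Union: [2, 4, 7, 8, 10, 17, 18, 20, 27]
|union| = 9

9


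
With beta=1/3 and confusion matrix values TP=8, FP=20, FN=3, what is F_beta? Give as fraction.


P = TP/(TP+FP) = 8/28 = 2/7
R = TP/(TP+FN) = 8/11 = 8/11
beta^2 = 1/3^2 = 1/9
(1 + beta^2) = 10/9
Numerator = (1+beta^2)*P*R = 160/693
Denominator = beta^2*P + R = 2/63 + 8/11 = 526/693
F_beta = 80/263

80/263


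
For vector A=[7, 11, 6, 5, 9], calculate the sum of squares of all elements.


|A|^2 = sum of squared components
A[0]^2 = 7^2 = 49
A[1]^2 = 11^2 = 121
A[2]^2 = 6^2 = 36
A[3]^2 = 5^2 = 25
A[4]^2 = 9^2 = 81
Sum = 49 + 121 + 36 + 25 + 81 = 312

312


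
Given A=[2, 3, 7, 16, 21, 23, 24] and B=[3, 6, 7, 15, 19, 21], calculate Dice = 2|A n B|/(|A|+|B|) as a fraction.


A intersect B = [3, 7, 21]
|A intersect B| = 3
|A| = 7, |B| = 6
Dice = 2*3 / (7+6)
= 6 / 13 = 6/13

6/13


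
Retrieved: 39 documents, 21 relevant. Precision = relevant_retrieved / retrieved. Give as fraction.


Precision = relevant_retrieved / total_retrieved
= 21 / 39
= 21 / (21 + 18)
= 7/13

7/13


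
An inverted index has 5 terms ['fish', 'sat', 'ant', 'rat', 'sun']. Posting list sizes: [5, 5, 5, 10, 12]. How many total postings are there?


Summing posting list sizes:
'fish': 5 postings
'sat': 5 postings
'ant': 5 postings
'rat': 10 postings
'sun': 12 postings
Total = 5 + 5 + 5 + 10 + 12 = 37

37


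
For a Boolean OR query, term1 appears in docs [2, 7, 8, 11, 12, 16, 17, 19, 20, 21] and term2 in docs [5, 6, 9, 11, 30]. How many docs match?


Boolean OR: find union of posting lists
term1 docs: [2, 7, 8, 11, 12, 16, 17, 19, 20, 21]
term2 docs: [5, 6, 9, 11, 30]
Union: [2, 5, 6, 7, 8, 9, 11, 12, 16, 17, 19, 20, 21, 30]
|union| = 14

14


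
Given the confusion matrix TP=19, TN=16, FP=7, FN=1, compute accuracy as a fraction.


Accuracy = (TP + TN) / (TP + TN + FP + FN)
TP + TN = 19 + 16 = 35
Total = 19 + 16 + 7 + 1 = 43
Accuracy = 35 / 43 = 35/43

35/43


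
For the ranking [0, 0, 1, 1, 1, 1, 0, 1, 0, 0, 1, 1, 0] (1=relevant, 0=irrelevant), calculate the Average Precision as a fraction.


Computing P@k for each relevant position:
Position 1: not relevant
Position 2: not relevant
Position 3: relevant, P@3 = 1/3 = 1/3
Position 4: relevant, P@4 = 2/4 = 1/2
Position 5: relevant, P@5 = 3/5 = 3/5
Position 6: relevant, P@6 = 4/6 = 2/3
Position 7: not relevant
Position 8: relevant, P@8 = 5/8 = 5/8
Position 9: not relevant
Position 10: not relevant
Position 11: relevant, P@11 = 6/11 = 6/11
Position 12: relevant, P@12 = 7/12 = 7/12
Position 13: not relevant
Sum of P@k = 1/3 + 1/2 + 3/5 + 2/3 + 5/8 + 6/11 + 7/12 = 5087/1320
AP = 5087/1320 / 7 = 5087/9240

5087/9240


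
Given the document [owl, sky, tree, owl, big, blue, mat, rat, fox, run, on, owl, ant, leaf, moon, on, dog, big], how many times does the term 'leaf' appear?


Document has 18 words
Scanning for 'leaf':
Found at positions: [13]
Count = 1

1


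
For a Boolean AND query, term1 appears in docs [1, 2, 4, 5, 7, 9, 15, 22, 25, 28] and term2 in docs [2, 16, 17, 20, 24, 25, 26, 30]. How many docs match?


Boolean AND: find intersection of posting lists
term1 docs: [1, 2, 4, 5, 7, 9, 15, 22, 25, 28]
term2 docs: [2, 16, 17, 20, 24, 25, 26, 30]
Intersection: [2, 25]
|intersection| = 2

2


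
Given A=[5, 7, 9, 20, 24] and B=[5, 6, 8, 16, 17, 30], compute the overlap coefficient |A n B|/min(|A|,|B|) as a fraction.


A intersect B = [5]
|A intersect B| = 1
min(|A|, |B|) = min(5, 6) = 5
Overlap = 1 / 5 = 1/5

1/5


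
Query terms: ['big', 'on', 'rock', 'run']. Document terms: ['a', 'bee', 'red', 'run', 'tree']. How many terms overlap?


Query terms: ['big', 'on', 'rock', 'run']
Document terms: ['a', 'bee', 'red', 'run', 'tree']
Common terms: ['run']
Overlap count = 1

1


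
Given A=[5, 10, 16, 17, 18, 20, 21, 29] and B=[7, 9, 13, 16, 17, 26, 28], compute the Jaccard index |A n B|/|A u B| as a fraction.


A intersect B = [16, 17]
|A intersect B| = 2
A union B = [5, 7, 9, 10, 13, 16, 17, 18, 20, 21, 26, 28, 29]
|A union B| = 13
Jaccard = 2/13 = 2/13

2/13


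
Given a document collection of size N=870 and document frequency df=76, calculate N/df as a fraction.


IDF ratio = N / df
= 870 / 76
= 435/38

435/38


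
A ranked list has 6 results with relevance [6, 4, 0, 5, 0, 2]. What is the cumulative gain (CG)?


Cumulative Gain = sum of relevance scores
Position 1: rel=6, running sum=6
Position 2: rel=4, running sum=10
Position 3: rel=0, running sum=10
Position 4: rel=5, running sum=15
Position 5: rel=0, running sum=15
Position 6: rel=2, running sum=17
CG = 17

17


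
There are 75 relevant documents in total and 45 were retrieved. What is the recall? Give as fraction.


Recall = retrieved_relevant / total_relevant
= 45 / 75
= 45 / (45 + 30)
= 3/5

3/5


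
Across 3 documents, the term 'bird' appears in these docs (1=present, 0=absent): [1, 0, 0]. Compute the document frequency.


Checking each document for 'bird':
Doc 1: present
Doc 2: absent
Doc 3: absent
df = sum of presences = 1 + 0 + 0 = 1

1


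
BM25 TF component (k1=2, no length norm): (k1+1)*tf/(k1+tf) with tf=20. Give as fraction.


BM25 TF component = (k1+1)*tf / (k1+tf)
k1 = 2, tf = 20
Numerator = (2+1)*20 = 60
Denominator = 2 + 20 = 22
= 60/22 = 30/11

30/11


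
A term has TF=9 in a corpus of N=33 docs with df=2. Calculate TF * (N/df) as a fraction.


TF * (N/df)
= 9 * (33/2)
= 9 * 33/2
= 297/2

297/2


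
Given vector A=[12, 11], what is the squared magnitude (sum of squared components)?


|A|^2 = sum of squared components
A[0]^2 = 12^2 = 144
A[1]^2 = 11^2 = 121
Sum = 144 + 121 = 265

265


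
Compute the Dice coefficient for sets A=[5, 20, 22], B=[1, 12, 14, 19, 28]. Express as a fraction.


A intersect B = []
|A intersect B| = 0
|A| = 3, |B| = 5
Dice = 2*0 / (3+5)
= 0 / 8 = 0

0


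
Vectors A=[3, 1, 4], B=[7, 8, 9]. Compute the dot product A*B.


Dot product = sum of element-wise products
A[0]*B[0] = 3*7 = 21
A[1]*B[1] = 1*8 = 8
A[2]*B[2] = 4*9 = 36
Sum = 21 + 8 + 36 = 65

65


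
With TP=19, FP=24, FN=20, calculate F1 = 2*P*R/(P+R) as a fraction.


F1 = 2 * P * R / (P + R)
P = TP/(TP+FP) = 19/43 = 19/43
R = TP/(TP+FN) = 19/39 = 19/39
2 * P * R = 2 * 19/43 * 19/39 = 722/1677
P + R = 19/43 + 19/39 = 1558/1677
F1 = 722/1677 / 1558/1677 = 19/41

19/41


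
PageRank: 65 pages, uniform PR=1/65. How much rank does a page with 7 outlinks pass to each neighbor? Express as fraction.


Initial PR = 1/65 = 1/65
Outlinks = 7
Contribution per link = PR / outlinks
= 1/65 / 7
= 1/455

1/455


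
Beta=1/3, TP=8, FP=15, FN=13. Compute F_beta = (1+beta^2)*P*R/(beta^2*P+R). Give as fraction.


P = TP/(TP+FP) = 8/23 = 8/23
R = TP/(TP+FN) = 8/21 = 8/21
beta^2 = 1/3^2 = 1/9
(1 + beta^2) = 10/9
Numerator = (1+beta^2)*P*R = 640/4347
Denominator = beta^2*P + R = 8/207 + 8/21 = 608/1449
F_beta = 20/57

20/57


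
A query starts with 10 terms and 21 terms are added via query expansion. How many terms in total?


Original terms: 10
Expansion terms: 21
Total = 10 + 21 = 31

31


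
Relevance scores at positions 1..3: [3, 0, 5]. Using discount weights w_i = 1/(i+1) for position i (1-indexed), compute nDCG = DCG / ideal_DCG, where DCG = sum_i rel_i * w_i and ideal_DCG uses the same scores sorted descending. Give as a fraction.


Position discount weights w_i = 1/(i+1) for i=1..3:
Weights = [1/2, 1/3, 1/4]
Actual relevance: [3, 0, 5]
DCG = 3/2 + 0/3 + 5/4 = 11/4
Ideal relevance (sorted desc): [5, 3, 0]
Ideal DCG = 5/2 + 3/3 + 0/4 = 7/2
nDCG = DCG / ideal_DCG = 11/4 / 7/2 = 11/14

11/14


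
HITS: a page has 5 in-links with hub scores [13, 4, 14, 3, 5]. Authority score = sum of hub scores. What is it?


Authority = sum of hub scores of in-linkers
In-link 1: hub score = 13
In-link 2: hub score = 4
In-link 3: hub score = 14
In-link 4: hub score = 3
In-link 5: hub score = 5
Authority = 13 + 4 + 14 + 3 + 5 = 39

39


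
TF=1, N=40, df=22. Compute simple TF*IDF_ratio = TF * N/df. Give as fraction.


TF * (N/df)
= 1 * (40/22)
= 1 * 20/11
= 20/11

20/11


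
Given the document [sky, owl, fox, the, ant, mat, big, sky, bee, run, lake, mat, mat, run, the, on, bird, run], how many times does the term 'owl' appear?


Document has 18 words
Scanning for 'owl':
Found at positions: [1]
Count = 1

1


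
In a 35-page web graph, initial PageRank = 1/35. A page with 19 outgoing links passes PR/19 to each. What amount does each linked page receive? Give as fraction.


Initial PR = 1/35 = 1/35
Outlinks = 19
Contribution per link = PR / outlinks
= 1/35 / 19
= 1/665

1/665


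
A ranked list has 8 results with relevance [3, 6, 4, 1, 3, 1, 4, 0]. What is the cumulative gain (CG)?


Cumulative Gain = sum of relevance scores
Position 1: rel=3, running sum=3
Position 2: rel=6, running sum=9
Position 3: rel=4, running sum=13
Position 4: rel=1, running sum=14
Position 5: rel=3, running sum=17
Position 6: rel=1, running sum=18
Position 7: rel=4, running sum=22
Position 8: rel=0, running sum=22
CG = 22

22


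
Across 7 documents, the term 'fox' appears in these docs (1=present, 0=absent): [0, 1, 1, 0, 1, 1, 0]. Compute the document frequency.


Checking each document for 'fox':
Doc 1: absent
Doc 2: present
Doc 3: present
Doc 4: absent
Doc 5: present
Doc 6: present
Doc 7: absent
df = sum of presences = 0 + 1 + 1 + 0 + 1 + 1 + 0 = 4

4


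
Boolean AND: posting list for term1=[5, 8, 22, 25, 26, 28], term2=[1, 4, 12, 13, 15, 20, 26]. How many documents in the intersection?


Boolean AND: find intersection of posting lists
term1 docs: [5, 8, 22, 25, 26, 28]
term2 docs: [1, 4, 12, 13, 15, 20, 26]
Intersection: [26]
|intersection| = 1

1


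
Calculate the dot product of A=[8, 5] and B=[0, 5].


Dot product = sum of element-wise products
A[0]*B[0] = 8*0 = 0
A[1]*B[1] = 5*5 = 25
Sum = 0 + 25 = 25

25


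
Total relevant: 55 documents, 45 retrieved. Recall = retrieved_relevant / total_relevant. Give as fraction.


Recall = retrieved_relevant / total_relevant
= 45 / 55
= 45 / (45 + 10)
= 9/11

9/11


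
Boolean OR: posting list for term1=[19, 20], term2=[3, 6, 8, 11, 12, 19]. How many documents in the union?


Boolean OR: find union of posting lists
term1 docs: [19, 20]
term2 docs: [3, 6, 8, 11, 12, 19]
Union: [3, 6, 8, 11, 12, 19, 20]
|union| = 7

7


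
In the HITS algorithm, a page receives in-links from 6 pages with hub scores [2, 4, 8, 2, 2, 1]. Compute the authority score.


Authority = sum of hub scores of in-linkers
In-link 1: hub score = 2
In-link 2: hub score = 4
In-link 3: hub score = 8
In-link 4: hub score = 2
In-link 5: hub score = 2
In-link 6: hub score = 1
Authority = 2 + 4 + 8 + 2 + 2 + 1 = 19

19


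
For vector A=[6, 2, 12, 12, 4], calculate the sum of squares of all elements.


|A|^2 = sum of squared components
A[0]^2 = 6^2 = 36
A[1]^2 = 2^2 = 4
A[2]^2 = 12^2 = 144
A[3]^2 = 12^2 = 144
A[4]^2 = 4^2 = 16
Sum = 36 + 4 + 144 + 144 + 16 = 344

344


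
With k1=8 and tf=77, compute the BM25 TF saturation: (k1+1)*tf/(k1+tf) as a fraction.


BM25 TF component = (k1+1)*tf / (k1+tf)
k1 = 8, tf = 77
Numerator = (8+1)*77 = 693
Denominator = 8 + 77 = 85
= 693/85 = 693/85

693/85


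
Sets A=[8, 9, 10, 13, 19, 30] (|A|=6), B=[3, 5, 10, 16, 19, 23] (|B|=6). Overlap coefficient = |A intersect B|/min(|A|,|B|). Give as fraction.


A intersect B = [10, 19]
|A intersect B| = 2
min(|A|, |B|) = min(6, 6) = 6
Overlap = 2 / 6 = 1/3

1/3


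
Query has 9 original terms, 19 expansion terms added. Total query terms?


Original terms: 9
Expansion terms: 19
Total = 9 + 19 = 28

28


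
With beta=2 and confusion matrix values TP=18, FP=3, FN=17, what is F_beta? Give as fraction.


P = TP/(TP+FP) = 18/21 = 6/7
R = TP/(TP+FN) = 18/35 = 18/35
beta^2 = 2^2 = 4
(1 + beta^2) = 5
Numerator = (1+beta^2)*P*R = 108/49
Denominator = beta^2*P + R = 24/7 + 18/35 = 138/35
F_beta = 90/161

90/161


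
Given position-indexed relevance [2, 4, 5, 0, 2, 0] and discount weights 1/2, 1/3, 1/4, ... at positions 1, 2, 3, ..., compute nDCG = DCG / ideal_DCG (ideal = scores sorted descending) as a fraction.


Position discount weights w_i = 1/(i+1) for i=1..6:
Weights = [1/2, 1/3, 1/4, 1/5, 1/6, 1/7]
Actual relevance: [2, 4, 5, 0, 2, 0]
DCG = 2/2 + 4/3 + 5/4 + 0/5 + 2/6 + 0/7 = 47/12
Ideal relevance (sorted desc): [5, 4, 2, 2, 0, 0]
Ideal DCG = 5/2 + 4/3 + 2/4 + 2/5 + 0/6 + 0/7 = 71/15
nDCG = DCG / ideal_DCG = 47/12 / 71/15 = 235/284

235/284


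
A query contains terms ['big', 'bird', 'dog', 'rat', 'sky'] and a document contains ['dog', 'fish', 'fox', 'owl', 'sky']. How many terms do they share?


Query terms: ['big', 'bird', 'dog', 'rat', 'sky']
Document terms: ['dog', 'fish', 'fox', 'owl', 'sky']
Common terms: ['dog', 'sky']
Overlap count = 2

2


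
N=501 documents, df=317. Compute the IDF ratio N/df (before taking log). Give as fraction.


IDF ratio = N / df
= 501 / 317
= 501/317

501/317


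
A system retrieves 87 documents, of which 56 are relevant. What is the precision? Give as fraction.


Precision = relevant_retrieved / total_retrieved
= 56 / 87
= 56 / (56 + 31)
= 56/87

56/87


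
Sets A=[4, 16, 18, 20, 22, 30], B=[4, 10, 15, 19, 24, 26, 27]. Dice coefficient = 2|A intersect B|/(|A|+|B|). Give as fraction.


A intersect B = [4]
|A intersect B| = 1
|A| = 6, |B| = 7
Dice = 2*1 / (6+7)
= 2 / 13 = 2/13

2/13


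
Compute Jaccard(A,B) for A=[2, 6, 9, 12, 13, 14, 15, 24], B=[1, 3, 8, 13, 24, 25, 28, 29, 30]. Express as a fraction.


A intersect B = [13, 24]
|A intersect B| = 2
A union B = [1, 2, 3, 6, 8, 9, 12, 13, 14, 15, 24, 25, 28, 29, 30]
|A union B| = 15
Jaccard = 2/15 = 2/15

2/15


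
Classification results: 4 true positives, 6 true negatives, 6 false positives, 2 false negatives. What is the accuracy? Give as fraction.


Accuracy = (TP + TN) / (TP + TN + FP + FN)
TP + TN = 4 + 6 = 10
Total = 4 + 6 + 6 + 2 = 18
Accuracy = 10 / 18 = 5/9

5/9


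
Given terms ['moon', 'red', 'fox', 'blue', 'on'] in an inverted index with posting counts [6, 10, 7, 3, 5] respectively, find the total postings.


Summing posting list sizes:
'moon': 6 postings
'red': 10 postings
'fox': 7 postings
'blue': 3 postings
'on': 5 postings
Total = 6 + 10 + 7 + 3 + 5 = 31

31


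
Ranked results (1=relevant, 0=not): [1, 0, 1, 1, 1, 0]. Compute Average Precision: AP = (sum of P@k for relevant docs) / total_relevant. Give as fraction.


Computing P@k for each relevant position:
Position 1: relevant, P@1 = 1/1 = 1
Position 2: not relevant
Position 3: relevant, P@3 = 2/3 = 2/3
Position 4: relevant, P@4 = 3/4 = 3/4
Position 5: relevant, P@5 = 4/5 = 4/5
Position 6: not relevant
Sum of P@k = 1 + 2/3 + 3/4 + 4/5 = 193/60
AP = 193/60 / 4 = 193/240

193/240


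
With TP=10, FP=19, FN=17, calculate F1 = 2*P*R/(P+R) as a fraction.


F1 = 2 * P * R / (P + R)
P = TP/(TP+FP) = 10/29 = 10/29
R = TP/(TP+FN) = 10/27 = 10/27
2 * P * R = 2 * 10/29 * 10/27 = 200/783
P + R = 10/29 + 10/27 = 560/783
F1 = 200/783 / 560/783 = 5/14

5/14


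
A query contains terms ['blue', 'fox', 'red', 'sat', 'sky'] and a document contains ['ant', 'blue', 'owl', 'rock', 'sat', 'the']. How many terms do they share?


Query terms: ['blue', 'fox', 'red', 'sat', 'sky']
Document terms: ['ant', 'blue', 'owl', 'rock', 'sat', 'the']
Common terms: ['blue', 'sat']
Overlap count = 2

2


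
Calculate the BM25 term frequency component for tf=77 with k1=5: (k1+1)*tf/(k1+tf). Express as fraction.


BM25 TF component = (k1+1)*tf / (k1+tf)
k1 = 5, tf = 77
Numerator = (5+1)*77 = 462
Denominator = 5 + 77 = 82
= 462/82 = 231/41

231/41


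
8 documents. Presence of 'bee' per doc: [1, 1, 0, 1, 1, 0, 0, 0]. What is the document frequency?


Checking each document for 'bee':
Doc 1: present
Doc 2: present
Doc 3: absent
Doc 4: present
Doc 5: present
Doc 6: absent
Doc 7: absent
Doc 8: absent
df = sum of presences = 1 + 1 + 0 + 1 + 1 + 0 + 0 + 0 = 4

4


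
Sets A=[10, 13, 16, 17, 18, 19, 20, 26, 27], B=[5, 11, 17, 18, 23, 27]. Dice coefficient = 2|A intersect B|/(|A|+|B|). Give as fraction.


A intersect B = [17, 18, 27]
|A intersect B| = 3
|A| = 9, |B| = 6
Dice = 2*3 / (9+6)
= 6 / 15 = 2/5

2/5


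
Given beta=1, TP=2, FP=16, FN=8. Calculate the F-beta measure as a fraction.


P = TP/(TP+FP) = 2/18 = 1/9
R = TP/(TP+FN) = 2/10 = 1/5
beta^2 = 1^2 = 1
(1 + beta^2) = 2
Numerator = (1+beta^2)*P*R = 2/45
Denominator = beta^2*P + R = 1/9 + 1/5 = 14/45
F_beta = 1/7

1/7


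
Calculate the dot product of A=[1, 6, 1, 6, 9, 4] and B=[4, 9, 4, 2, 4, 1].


Dot product = sum of element-wise products
A[0]*B[0] = 1*4 = 4
A[1]*B[1] = 6*9 = 54
A[2]*B[2] = 1*4 = 4
A[3]*B[3] = 6*2 = 12
A[4]*B[4] = 9*4 = 36
A[5]*B[5] = 4*1 = 4
Sum = 4 + 54 + 4 + 12 + 36 + 4 = 114

114


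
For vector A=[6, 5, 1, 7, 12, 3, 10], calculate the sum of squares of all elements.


|A|^2 = sum of squared components
A[0]^2 = 6^2 = 36
A[1]^2 = 5^2 = 25
A[2]^2 = 1^2 = 1
A[3]^2 = 7^2 = 49
A[4]^2 = 12^2 = 144
A[5]^2 = 3^2 = 9
A[6]^2 = 10^2 = 100
Sum = 36 + 25 + 1 + 49 + 144 + 9 + 100 = 364

364


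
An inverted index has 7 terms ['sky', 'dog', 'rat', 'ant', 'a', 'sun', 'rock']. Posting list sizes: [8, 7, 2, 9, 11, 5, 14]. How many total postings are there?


Summing posting list sizes:
'sky': 8 postings
'dog': 7 postings
'rat': 2 postings
'ant': 9 postings
'a': 11 postings
'sun': 5 postings
'rock': 14 postings
Total = 8 + 7 + 2 + 9 + 11 + 5 + 14 = 56

56


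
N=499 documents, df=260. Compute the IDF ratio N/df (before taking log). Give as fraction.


IDF ratio = N / df
= 499 / 260
= 499/260

499/260


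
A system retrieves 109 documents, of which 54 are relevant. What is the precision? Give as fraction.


Precision = relevant_retrieved / total_retrieved
= 54 / 109
= 54 / (54 + 55)
= 54/109

54/109


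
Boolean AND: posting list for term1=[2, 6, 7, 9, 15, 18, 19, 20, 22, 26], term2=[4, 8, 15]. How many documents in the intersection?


Boolean AND: find intersection of posting lists
term1 docs: [2, 6, 7, 9, 15, 18, 19, 20, 22, 26]
term2 docs: [4, 8, 15]
Intersection: [15]
|intersection| = 1

1


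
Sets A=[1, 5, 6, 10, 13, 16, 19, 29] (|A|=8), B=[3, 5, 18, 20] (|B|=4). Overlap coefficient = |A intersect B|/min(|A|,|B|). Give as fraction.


A intersect B = [5]
|A intersect B| = 1
min(|A|, |B|) = min(8, 4) = 4
Overlap = 1 / 4 = 1/4

1/4


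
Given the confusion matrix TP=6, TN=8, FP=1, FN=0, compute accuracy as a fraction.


Accuracy = (TP + TN) / (TP + TN + FP + FN)
TP + TN = 6 + 8 = 14
Total = 6 + 8 + 1 + 0 = 15
Accuracy = 14 / 15 = 14/15

14/15


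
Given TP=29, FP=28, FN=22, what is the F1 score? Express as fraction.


F1 = 2 * P * R / (P + R)
P = TP/(TP+FP) = 29/57 = 29/57
R = TP/(TP+FN) = 29/51 = 29/51
2 * P * R = 2 * 29/57 * 29/51 = 1682/2907
P + R = 29/57 + 29/51 = 348/323
F1 = 1682/2907 / 348/323 = 29/54

29/54


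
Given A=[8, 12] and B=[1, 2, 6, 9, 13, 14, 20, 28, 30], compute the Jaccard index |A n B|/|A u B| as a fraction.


A intersect B = []
|A intersect B| = 0
A union B = [1, 2, 6, 8, 9, 12, 13, 14, 20, 28, 30]
|A union B| = 11
Jaccard = 0/11 = 0

0


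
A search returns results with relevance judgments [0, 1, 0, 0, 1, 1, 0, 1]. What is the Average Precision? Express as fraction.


Computing P@k for each relevant position:
Position 1: not relevant
Position 2: relevant, P@2 = 1/2 = 1/2
Position 3: not relevant
Position 4: not relevant
Position 5: relevant, P@5 = 2/5 = 2/5
Position 6: relevant, P@6 = 3/6 = 1/2
Position 7: not relevant
Position 8: relevant, P@8 = 4/8 = 1/2
Sum of P@k = 1/2 + 2/5 + 1/2 + 1/2 = 19/10
AP = 19/10 / 4 = 19/40

19/40
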